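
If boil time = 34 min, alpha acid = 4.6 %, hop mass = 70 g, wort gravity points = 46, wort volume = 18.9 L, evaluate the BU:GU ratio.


U = 1.65·0.000125^(GP/1000)·(1−e^(−0.04t))/4.15;  IBU = (α/100)·m·U·1000/V;  BU:GU = IBU/GP
U = 1.65·0.000125^(46/1000)·(1−e^(−0.04·34))/4.15 = 0.1955
IBU = (4.6/100)·70·0.1955·1000/18.9 = 33.3023
BU:GU = 33.3023/46

0.7240


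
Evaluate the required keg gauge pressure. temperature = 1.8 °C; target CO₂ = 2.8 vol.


psi = vols/(0.01821 + 0.09011·e^(−0.04·T)) − 14.695
psi = 2.8/(0.01821 + 0.09011·e^(−0.04·1.8)) − 14.695

12.7398 psi


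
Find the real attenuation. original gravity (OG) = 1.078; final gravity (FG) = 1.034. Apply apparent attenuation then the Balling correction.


AA = (OG−FG)/(OG−1)·100;  RA = AA·0.8192
AA = (1.078 − 1.034)/(1.078 − 1)·100 = 56.4103
RA = 56.4103·0.8192

46.2113 %


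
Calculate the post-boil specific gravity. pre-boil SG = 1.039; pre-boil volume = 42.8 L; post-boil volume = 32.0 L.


SG_post = 1 + (SG_pre − 1)·V_pre/V_post
pts_pre = (1.039 − 1)·1000 = 39.0000
pts_post = 39.0000·42.8/32.0 = 52.1625
SG_post = 1 + 52.1625/1000

1.0522


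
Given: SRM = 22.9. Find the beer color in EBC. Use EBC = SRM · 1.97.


EBC = 22.9 · 1.97

45.1130 EBC


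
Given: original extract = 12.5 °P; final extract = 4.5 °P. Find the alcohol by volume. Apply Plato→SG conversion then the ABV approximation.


SG = 259/(259 − P);  ABV = (OG − FG)·131.25
OG = 259/(259 − 12.5) = 1.0507
FG = 259/(259 − 4.5) = 1.0177
ABV = (1.0507 − 1.0177)·131.25

4.3350 % ABV


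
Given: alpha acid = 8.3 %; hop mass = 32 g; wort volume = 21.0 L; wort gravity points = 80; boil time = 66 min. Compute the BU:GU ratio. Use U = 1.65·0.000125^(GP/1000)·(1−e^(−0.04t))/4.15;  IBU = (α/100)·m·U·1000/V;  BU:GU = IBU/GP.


U = 1.65·0.000125^(80/1000)·(1−e^(−0.04·66))/4.15 = 0.1799
IBU = (8.3/100)·32·0.1799·1000/21.0 = 22.7533
BU:GU = 22.7533/80

0.2844


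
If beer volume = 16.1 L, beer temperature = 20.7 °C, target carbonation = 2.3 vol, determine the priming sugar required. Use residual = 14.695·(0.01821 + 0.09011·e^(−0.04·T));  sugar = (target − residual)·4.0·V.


residual = 14.695·(0.01821 + 0.09011·e^(−0.04·20.7)) = 0.8462
sugar = (2.3 − 0.8462)·4.0·16.1

93.6277 g


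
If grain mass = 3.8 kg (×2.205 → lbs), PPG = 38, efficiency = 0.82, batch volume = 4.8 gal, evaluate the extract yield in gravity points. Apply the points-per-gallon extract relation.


points = lbs × PPG × eff / vol
lbs = 3.8 × 2.205 = 8.3790
points = 8.3790 × 38 × 0.82 / 4.8

54.3937 points


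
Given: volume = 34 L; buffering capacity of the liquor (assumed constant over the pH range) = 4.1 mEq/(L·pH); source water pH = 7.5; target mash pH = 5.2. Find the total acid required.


acid = buffering capacity · (pH_source − pH_target) · V
acid = 4.1 · (7.5 − 5.2) · 34

320.6200 mEq


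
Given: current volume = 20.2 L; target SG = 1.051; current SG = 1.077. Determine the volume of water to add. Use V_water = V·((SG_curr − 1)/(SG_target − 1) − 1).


V_water = 20.2·((1.077 − 1)/(1.051 − 1) − 1)

10.2980 L


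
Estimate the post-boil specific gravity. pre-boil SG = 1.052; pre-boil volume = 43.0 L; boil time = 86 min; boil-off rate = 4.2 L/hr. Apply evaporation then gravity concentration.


V_post = V_pre − rate·(t/60);  SG_post = 1 + (SG_pre−1)·V_pre/V_post
V_post = 43.0 − 4.2·(86/60) = 36.9800
SG_post = 1 + (1.052 − 1)·43.0/36.9800

1.0605


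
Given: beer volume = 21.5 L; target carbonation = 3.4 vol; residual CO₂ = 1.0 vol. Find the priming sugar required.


sugar = (target − residual)·4.0·V
sugar = (3.4 − 1.0)·4.0·21.5

206.4000 g


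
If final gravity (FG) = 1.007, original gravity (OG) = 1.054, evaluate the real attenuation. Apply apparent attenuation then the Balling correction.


AA = (OG−FG)/(OG−1)·100;  RA = AA·0.8192
AA = (1.054 − 1.007)/(1.054 − 1)·100 = 87.0370
RA = 87.0370·0.8192

71.3007 %


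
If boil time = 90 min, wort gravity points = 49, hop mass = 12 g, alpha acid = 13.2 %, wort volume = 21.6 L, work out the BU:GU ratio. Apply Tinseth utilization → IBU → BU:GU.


U = 1.65·0.000125^(GP/1000)·(1−e^(−0.04t))/4.15;  IBU = (α/100)·m·U·1000/V;  BU:GU = IBU/GP
U = 1.65·0.000125^(49/1000)·(1−e^(−0.04·90))/4.15 = 0.2490
IBU = (13.2/100)·12·0.2490·1000/21.6 = 18.2580
BU:GU = 18.2580/49

0.3726


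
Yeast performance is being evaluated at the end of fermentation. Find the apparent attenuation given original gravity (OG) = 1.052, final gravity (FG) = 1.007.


AA = (OG − FG)/(OG − 1) · 100
AA = (1.052 − 1.007)/(1.052 − 1) · 100

86.5385 %


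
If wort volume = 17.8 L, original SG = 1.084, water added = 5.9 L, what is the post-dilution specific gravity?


SG_new = 1 + (SG_old − 1)·V_old/(V_old + V_water)
pts = (1.084 − 1)·1000·17.8/(17.8 + 5.9) = 63.0886
SG_new = 1 + 63.0886/1000

1.0631


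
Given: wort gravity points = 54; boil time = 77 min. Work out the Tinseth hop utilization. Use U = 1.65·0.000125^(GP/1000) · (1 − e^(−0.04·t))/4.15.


bigness = 1.65·0.000125^(54/1000) = 1.0156
boil_factor = (1 − e^(−0.04·77))/4.15 = 0.2299
U = 1.0156 · 0.2299

0.2335


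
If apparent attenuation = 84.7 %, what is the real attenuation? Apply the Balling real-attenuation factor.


RA = AA · 0.8192
RA = 84.7 · 0.8192

69.3862 %


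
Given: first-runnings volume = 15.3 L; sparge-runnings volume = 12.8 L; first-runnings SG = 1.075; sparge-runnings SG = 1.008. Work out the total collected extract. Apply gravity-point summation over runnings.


total = Σ (SG_i − 1)·1000·V_i
first = (1.075 − 1)·1000·15.3 = 1147.5000
sparge = (1.008 − 1)·1000·12.8 = 102.4000
total = 1147.5000 + 102.4000

1249.9000 gravity·L


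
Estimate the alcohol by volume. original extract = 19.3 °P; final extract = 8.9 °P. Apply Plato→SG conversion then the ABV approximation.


SG = 259/(259 − P);  ABV = (OG − FG)·131.25
OG = 259/(259 − 19.3) = 1.0805
FG = 259/(259 − 8.9) = 1.0356
ABV = (1.0805 − 1.0356)·131.25

5.8973 % ABV


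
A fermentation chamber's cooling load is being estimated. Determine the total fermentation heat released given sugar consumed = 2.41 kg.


Q = m_sugar · 590 kJ/kg
Q = 2.41 · 590

1421.9000 kJ


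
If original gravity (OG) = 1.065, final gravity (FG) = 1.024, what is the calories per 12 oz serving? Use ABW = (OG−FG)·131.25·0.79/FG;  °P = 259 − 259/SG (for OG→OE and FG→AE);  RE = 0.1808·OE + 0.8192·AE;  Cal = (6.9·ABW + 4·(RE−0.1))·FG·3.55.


ABW = (1.065 − 1.024)·131.25·0.79/1.024 = 4.1516
OE = 259 − 259/1.065 = 15.8075 °P
AE = 259 − 259/1.024 = 6.0703 °P
RE = 0.1808·15.8075 + 0.8192·6.0703 = 7.8308 °P
Cal = (6.9·4.1516 + 4·(7.8308−0.1))·1.024·3.55

216.5448 kcal


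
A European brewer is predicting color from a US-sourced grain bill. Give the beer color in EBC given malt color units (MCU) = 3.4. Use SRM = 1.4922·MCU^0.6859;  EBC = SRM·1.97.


SRM = 1.4922·3.4^0.6859 = 3.4544
EBC = 3.4544·1.97

6.8051 EBC


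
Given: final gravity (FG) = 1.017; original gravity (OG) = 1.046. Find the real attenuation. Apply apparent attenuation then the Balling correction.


AA = (OG−FG)/(OG−1)·100;  RA = AA·0.8192
AA = (1.046 − 1.017)/(1.046 − 1)·100 = 63.0435
RA = 63.0435·0.8192

51.6452 %


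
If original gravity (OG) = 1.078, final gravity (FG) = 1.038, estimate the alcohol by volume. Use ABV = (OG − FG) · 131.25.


ABV = (1.078 − 1.038) · 131.25

5.2500 % ABV


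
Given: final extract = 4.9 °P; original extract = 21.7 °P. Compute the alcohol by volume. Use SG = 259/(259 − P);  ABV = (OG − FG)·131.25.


OG = 259/(259 − 21.7) = 1.0914
FG = 259/(259 − 4.9) = 1.0193
ABV = (1.0914 − 1.0193)·131.25

9.4712 % ABV


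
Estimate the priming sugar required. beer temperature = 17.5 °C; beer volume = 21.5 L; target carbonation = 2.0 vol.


residual = 14.695·(0.01821 + 0.09011·e^(−0.04·T));  sugar = (target − residual)·4.0·V
residual = 14.695·(0.01821 + 0.09011·e^(−0.04·17.5)) = 0.9252
sugar = (2.0 − 0.9252)·4.0·21.5

92.4365 g


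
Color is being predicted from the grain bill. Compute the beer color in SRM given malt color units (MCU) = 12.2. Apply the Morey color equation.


SRM = 1.4922 · MCU^0.6859
SRM = 1.4922 · 12.2^0.6859

8.2978 SRM


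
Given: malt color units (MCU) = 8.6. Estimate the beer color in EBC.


SRM = 1.4922·MCU^0.6859;  EBC = SRM·1.97
SRM = 1.4922·8.6^0.6859 = 6.5283
EBC = 6.5283·1.97

12.8607 EBC


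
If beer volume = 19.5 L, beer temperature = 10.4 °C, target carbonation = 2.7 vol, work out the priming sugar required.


residual = 14.695·(0.01821 + 0.09011·e^(−0.04·T));  sugar = (target − residual)·4.0·V
residual = 14.695·(0.01821 + 0.09011·e^(−0.04·10.4)) = 1.1411
sugar = (2.7 − 1.1411)·4.0·19.5

121.5925 g


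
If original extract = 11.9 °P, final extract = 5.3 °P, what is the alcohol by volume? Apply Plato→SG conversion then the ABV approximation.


SG = 259/(259 − P);  ABV = (OG − FG)·131.25
OG = 259/(259 − 11.9) = 1.0482
FG = 259/(259 − 5.3) = 1.0209
ABV = (1.0482 − 1.0209)·131.25

3.5789 % ABV


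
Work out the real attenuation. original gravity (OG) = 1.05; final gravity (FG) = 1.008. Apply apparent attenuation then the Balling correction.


AA = (OG−FG)/(OG−1)·100;  RA = AA·0.8192
AA = (1.05 − 1.008)/(1.05 − 1)·100 = 84.0000
RA = 84.0000·0.8192

68.8128 %


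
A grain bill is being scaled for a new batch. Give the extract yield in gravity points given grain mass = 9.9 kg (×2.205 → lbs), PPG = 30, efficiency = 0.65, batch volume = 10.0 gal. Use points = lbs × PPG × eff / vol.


lbs = 9.9 × 2.205 = 21.8295
points = 21.8295 × 30 × 0.65 / 10.0

42.5675 points


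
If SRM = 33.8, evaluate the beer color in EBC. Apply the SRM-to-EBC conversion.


EBC = SRM · 1.97
EBC = 33.8 · 1.97

66.5860 EBC


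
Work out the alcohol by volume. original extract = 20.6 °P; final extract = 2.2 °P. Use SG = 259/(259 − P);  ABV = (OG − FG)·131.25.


OG = 259/(259 − 20.6) = 1.0864
FG = 259/(259 − 2.2) = 1.0086
ABV = (1.0864 − 1.0086)·131.25

10.2168 % ABV


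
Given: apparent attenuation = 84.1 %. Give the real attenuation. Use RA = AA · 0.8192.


RA = 84.1 · 0.8192

68.8947 %


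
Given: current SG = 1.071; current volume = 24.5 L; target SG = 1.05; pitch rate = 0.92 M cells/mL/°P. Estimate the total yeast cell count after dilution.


V_w = V·((SG_c−1)/(SG_t−1)−1);  °P = 259 − 259/SG_t;  cells = rate·(V+V_w)·°P
V_w = 24.5·((1.071−1)/(1.05−1)−1) = 10.2900
V_final = 24.5 + 10.2900 = 34.7900
°P = 259 − 259/1.05 = 12.3333
cells = 0.92·34.7900·12.3333

394.7505 billion cells


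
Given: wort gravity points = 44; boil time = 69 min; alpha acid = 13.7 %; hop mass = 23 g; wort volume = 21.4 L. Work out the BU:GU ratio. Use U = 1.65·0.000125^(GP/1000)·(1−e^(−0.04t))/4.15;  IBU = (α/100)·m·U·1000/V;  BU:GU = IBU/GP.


U = 1.65·0.000125^(44/1000)·(1−e^(−0.04·69))/4.15 = 0.2508
IBU = (13.7/100)·23·0.2508·1000/21.4 = 36.9266
BU:GU = 36.9266/44

0.8392


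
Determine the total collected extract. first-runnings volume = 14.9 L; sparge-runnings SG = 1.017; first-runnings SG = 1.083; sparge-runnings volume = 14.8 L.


total = Σ (SG_i − 1)·1000·V_i
first = (1.083 − 1)·1000·14.9 = 1236.7000
sparge = (1.017 − 1)·1000·14.8 = 251.6000
total = 1236.7000 + 251.6000

1488.3000 gravity·L


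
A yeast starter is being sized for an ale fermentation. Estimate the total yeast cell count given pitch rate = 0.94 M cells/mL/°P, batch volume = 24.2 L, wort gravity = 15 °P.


cells (billions) = rate · V_L · °P
cells = 0.94 · 24.2 · 15

341.2200 billion cells


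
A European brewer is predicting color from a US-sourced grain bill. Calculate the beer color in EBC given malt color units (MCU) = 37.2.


SRM = 1.4922·MCU^0.6859;  EBC = SRM·1.97
SRM = 1.4922·37.2^0.6859 = 17.8264
EBC = 17.8264·1.97

35.1179 EBC


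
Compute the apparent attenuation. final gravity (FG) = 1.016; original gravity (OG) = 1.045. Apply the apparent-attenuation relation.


AA = (OG − FG)/(OG − 1) · 100
AA = (1.045 − 1.016)/(1.045 − 1) · 100

64.4444 %


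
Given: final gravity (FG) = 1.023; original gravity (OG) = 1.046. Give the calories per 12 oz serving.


ABW = (OG−FG)·131.25·0.79/FG;  °P = 259 − 259/SG (for OG→OE and FG→AE);  RE = 0.1808·OE + 0.8192·AE;  Cal = (6.9·ABW + 4·(RE−0.1))·FG·3.55
ABW = (1.046 − 1.023)·131.25·0.79/1.023 = 2.3312
OE = 259 − 259/1.046 = 11.3901 °P
AE = 259 − 259/1.023 = 5.8231 °P
RE = 0.1808·11.3901 + 0.8192·5.8231 = 6.8296 °P
Cal = (6.9·2.3312 + 4·(6.8296−0.1))·1.023·3.55

156.1739 kcal


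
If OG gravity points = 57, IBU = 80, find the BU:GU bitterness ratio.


BU:GU = IBU / OG_points
BU:GU = 80 / 57

1.4035


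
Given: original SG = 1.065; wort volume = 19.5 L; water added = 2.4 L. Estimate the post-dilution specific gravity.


SG_new = 1 + (SG_old − 1)·V_old/(V_old + V_water)
pts = (1.065 − 1)·1000·19.5/(19.5 + 2.4) = 57.8767
SG_new = 1 + 57.8767/1000

1.0579


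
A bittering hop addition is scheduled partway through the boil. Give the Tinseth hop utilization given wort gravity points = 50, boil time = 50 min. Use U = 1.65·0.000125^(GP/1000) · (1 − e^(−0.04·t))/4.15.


bigness = 1.65·0.000125^(50/1000) = 1.0528
boil_factor = (1 − e^(−0.04·50))/4.15 = 0.2084
U = 1.0528 · 0.2084

0.2193


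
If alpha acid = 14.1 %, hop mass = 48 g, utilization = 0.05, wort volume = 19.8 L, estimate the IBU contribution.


IBU = (α/100)·mass·U·1000 / V
IBU = (14.1/100)·48·0.05·1000 / 19.8

17.0909 IBU


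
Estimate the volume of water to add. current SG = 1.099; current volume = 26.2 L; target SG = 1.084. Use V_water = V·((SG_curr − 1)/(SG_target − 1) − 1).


V_water = 26.2·((1.099 − 1)/(1.084 − 1) − 1)

4.6786 L


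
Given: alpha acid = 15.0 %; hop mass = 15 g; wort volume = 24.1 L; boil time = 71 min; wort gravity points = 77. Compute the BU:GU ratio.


U = 1.65·0.000125^(GP/1000)·(1−e^(−0.04t))/4.15;  IBU = (α/100)·m·U·1000/V;  BU:GU = IBU/GP
U = 1.65·0.000125^(77/1000)·(1−e^(−0.04·71))/4.15 = 0.1874
IBU = (15.0/100)·15·0.1874·1000/24.1 = 17.4952
BU:GU = 17.4952/77

0.2272


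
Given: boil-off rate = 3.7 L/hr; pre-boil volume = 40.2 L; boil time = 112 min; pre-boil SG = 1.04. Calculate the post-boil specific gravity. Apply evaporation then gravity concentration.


V_post = V_pre − rate·(t/60);  SG_post = 1 + (SG_pre−1)·V_pre/V_post
V_post = 40.2 − 3.7·(112/60) = 33.2933
SG_post = 1 + (1.04 − 1)·40.2/33.2933

1.0483


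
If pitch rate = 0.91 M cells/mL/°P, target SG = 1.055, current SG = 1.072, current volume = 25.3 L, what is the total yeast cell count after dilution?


V_w = V·((SG_c−1)/(SG_t−1)−1);  °P = 259 − 259/SG_t;  cells = rate·(V+V_w)·°P
V_w = 25.3·((1.072−1)/(1.055−1)−1) = 7.8200
V_final = 25.3 + 7.8200 = 33.1200
°P = 259 − 259/1.055 = 13.5024
cells = 0.91·33.1200·13.5024

406.9506 billion cells


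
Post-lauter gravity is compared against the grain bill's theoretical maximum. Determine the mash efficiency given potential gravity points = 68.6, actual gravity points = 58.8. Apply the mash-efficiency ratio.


efficiency = actual / potential × 100
efficiency = 58.8 / 68.6 × 100

85.7143 %


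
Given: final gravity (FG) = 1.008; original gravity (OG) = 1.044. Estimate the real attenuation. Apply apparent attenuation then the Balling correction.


AA = (OG−FG)/(OG−1)·100;  RA = AA·0.8192
AA = (1.044 − 1.008)/(1.044 − 1)·100 = 81.8182
RA = 81.8182·0.8192

67.0255 %


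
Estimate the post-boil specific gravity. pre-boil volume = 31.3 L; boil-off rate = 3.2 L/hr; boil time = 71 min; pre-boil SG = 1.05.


V_post = V_pre − rate·(t/60);  SG_post = 1 + (SG_pre−1)·V_pre/V_post
V_post = 31.3 − 3.2·(71/60) = 27.5133
SG_post = 1 + (1.05 − 1)·31.3/27.5133

1.0569


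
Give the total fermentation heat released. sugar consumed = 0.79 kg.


Q = m_sugar · 590 kJ/kg
Q = 0.79 · 590

466.1000 kJ


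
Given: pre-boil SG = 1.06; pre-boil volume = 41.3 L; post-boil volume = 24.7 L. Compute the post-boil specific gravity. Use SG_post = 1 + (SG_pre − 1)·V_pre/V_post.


pts_pre = (1.06 − 1)·1000 = 60.0000
pts_post = 60.0000·41.3/24.7 = 100.3239
SG_post = 1 + 100.3239/1000

1.1003


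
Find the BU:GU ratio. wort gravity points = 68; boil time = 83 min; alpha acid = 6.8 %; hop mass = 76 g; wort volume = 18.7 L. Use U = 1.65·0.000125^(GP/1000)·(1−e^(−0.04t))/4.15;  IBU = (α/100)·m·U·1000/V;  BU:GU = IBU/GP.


U = 1.65·0.000125^(68/1000)·(1−e^(−0.04·83))/4.15 = 0.2080
IBU = (6.8/100)·76·0.2080·1000/18.7 = 57.4797
BU:GU = 57.4797/68

0.8453


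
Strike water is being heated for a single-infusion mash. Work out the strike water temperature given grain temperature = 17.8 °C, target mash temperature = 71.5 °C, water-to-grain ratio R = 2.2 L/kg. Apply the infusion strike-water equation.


T_strike = (0.41/R)·(T_mash − T_grain) + T_mash
T_strike = (0.41/2.2)·(71.5 − 17.8) + 71.5

81.5077 °C


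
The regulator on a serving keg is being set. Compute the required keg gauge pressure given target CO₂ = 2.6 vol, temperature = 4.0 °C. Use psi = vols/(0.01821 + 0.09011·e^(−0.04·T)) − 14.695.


psi = 2.6/(0.01821 + 0.09011·e^(−0.04·4.0)) − 14.695

12.6744 psi


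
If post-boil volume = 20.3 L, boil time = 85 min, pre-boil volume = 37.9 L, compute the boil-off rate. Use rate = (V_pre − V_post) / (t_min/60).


rate = (37.9 − 20.3) / (85/60)

12.4235 L/hr


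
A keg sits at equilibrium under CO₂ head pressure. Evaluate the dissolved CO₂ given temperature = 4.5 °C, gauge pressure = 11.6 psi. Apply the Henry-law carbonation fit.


vols = (P + 14.695)·(0.01821 + 0.09011·e^(−0.04·T))
vols = (11.6 + 14.695)·(0.01821 + 0.09011·e^(−0.04·4.5))

2.4580 volumes


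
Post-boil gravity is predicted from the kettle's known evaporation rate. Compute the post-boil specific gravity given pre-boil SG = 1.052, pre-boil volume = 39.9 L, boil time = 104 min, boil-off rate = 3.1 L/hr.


V_post = V_pre − rate·(t/60);  SG_post = 1 + (SG_pre−1)·V_pre/V_post
V_post = 39.9 − 3.1·(104/60) = 34.5267
SG_post = 1 + (1.052 − 1)·39.9/34.5267

1.0601


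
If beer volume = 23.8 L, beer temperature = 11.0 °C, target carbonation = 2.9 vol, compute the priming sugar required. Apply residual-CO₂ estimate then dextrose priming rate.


residual = 14.695·(0.01821 + 0.09011·e^(−0.04·T));  sugar = (target − residual)·4.0·V
residual = 14.695·(0.01821 + 0.09011·e^(−0.04·11.0)) = 1.1204
sugar = (2.9 − 1.1204)·4.0·23.8

169.4172 g


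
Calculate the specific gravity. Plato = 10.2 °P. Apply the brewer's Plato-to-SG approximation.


SG = 259/(259 − P)
SG = 259/(259 − 10.2)

1.0410


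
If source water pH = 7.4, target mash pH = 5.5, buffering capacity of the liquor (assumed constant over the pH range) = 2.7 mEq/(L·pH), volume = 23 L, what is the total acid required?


acid = buffering capacity · (pH_source − pH_target) · V
acid = 2.7 · (7.4 − 5.5) · 23

117.9900 mEq


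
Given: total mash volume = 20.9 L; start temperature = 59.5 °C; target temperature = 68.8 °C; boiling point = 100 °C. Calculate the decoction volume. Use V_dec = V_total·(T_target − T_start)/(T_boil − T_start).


V_dec = 20.9·(68.8 − 59.5)/(100 − 59.5)

4.7993 L


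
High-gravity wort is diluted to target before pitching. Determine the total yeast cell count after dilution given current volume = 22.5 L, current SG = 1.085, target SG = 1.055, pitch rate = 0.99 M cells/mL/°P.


V_w = V·((SG_c−1)/(SG_t−1)−1);  °P = 259 − 259/SG_t;  cells = rate·(V+V_w)·°P
V_w = 22.5·((1.085−1)/(1.055−1)−1) = 12.2727
V_final = 22.5 + 12.2727 = 34.7727
°P = 259 − 259/1.055 = 13.5024
cells = 0.99·34.7727·13.5024

464.8191 billion cells


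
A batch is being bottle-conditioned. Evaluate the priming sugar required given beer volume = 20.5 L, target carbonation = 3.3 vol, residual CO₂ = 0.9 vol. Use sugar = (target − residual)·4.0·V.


sugar = (3.3 − 0.9)·4.0·20.5

196.8000 g


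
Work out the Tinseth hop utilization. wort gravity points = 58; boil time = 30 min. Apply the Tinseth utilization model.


U = 1.65·0.000125^(GP/1000) · (1 − e^(−0.04·t))/4.15
bigness = 1.65·0.000125^(58/1000) = 0.9797
boil_factor = (1 − e^(−0.04·30))/4.15 = 0.1684
U = 0.9797 · 0.1684

0.1650


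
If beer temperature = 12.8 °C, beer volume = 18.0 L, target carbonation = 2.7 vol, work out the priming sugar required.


residual = 14.695·(0.01821 + 0.09011·e^(−0.04·T));  sugar = (target − residual)·4.0·V
residual = 14.695·(0.01821 + 0.09011·e^(−0.04·12.8)) = 1.0612
sugar = (2.7 − 1.0612)·4.0·18.0

117.9962 g


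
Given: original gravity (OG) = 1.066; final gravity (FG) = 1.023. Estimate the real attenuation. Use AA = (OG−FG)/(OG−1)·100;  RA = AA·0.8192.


AA = (1.066 − 1.023)/(1.066 − 1)·100 = 65.1515
RA = 65.1515·0.8192

53.3721 %


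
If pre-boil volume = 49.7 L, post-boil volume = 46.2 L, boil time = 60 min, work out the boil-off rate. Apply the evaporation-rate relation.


rate = (V_pre − V_post) / (t_min/60)
rate = (49.7 − 46.2) / (60/60)

3.5000 L/hr


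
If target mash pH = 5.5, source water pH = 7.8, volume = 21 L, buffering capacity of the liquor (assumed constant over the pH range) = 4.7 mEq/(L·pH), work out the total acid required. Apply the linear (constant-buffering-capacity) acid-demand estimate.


acid = buffering capacity · (pH_source − pH_target) · V
acid = 4.7 · (7.8 − 5.5) · 21

227.0100 mEq


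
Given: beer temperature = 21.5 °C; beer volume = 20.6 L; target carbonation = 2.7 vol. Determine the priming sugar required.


residual = 14.695·(0.01821 + 0.09011·e^(−0.04·T));  sugar = (target − residual)·4.0·V
residual = 14.695·(0.01821 + 0.09011·e^(−0.04·21.5)) = 0.8279
sugar = (2.7 − 0.8279)·4.0·20.6

154.2583 g


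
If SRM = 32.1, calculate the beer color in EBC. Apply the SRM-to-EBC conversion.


EBC = SRM · 1.97
EBC = 32.1 · 1.97

63.2370 EBC


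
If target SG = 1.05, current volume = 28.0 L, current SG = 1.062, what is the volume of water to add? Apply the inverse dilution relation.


V_water = V·((SG_curr − 1)/(SG_target − 1) − 1)
V_water = 28.0·((1.062 − 1)/(1.05 − 1) − 1)

6.7200 L


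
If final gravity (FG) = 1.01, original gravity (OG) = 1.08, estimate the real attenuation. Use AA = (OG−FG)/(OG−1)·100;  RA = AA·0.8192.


AA = (1.08 − 1.01)/(1.08 − 1)·100 = 87.5000
RA = 87.5000·0.8192

71.6800 %


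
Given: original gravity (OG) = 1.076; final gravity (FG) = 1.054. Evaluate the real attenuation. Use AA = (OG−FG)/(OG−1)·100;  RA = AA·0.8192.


AA = (1.076 − 1.054)/(1.076 − 1)·100 = 28.9474
RA = 28.9474·0.8192

23.7137 %


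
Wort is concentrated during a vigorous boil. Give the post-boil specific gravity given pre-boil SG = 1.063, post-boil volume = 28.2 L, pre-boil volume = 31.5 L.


SG_post = 1 + (SG_pre − 1)·V_pre/V_post
pts_pre = (1.063 − 1)·1000 = 63.0000
pts_post = 63.0000·31.5/28.2 = 70.3723
SG_post = 1 + 70.3723/1000

1.0704


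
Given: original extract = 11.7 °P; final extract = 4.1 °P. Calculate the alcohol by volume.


SG = 259/(259 − P);  ABV = (OG − FG)·131.25
OG = 259/(259 − 11.7) = 1.0473
FG = 259/(259 − 4.1) = 1.0161
ABV = (1.0473 − 1.0161)·131.25

4.0984 % ABV


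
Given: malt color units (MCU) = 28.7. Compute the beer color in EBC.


SRM = 1.4922·MCU^0.6859;  EBC = SRM·1.97
SRM = 1.4922·28.7^0.6859 = 14.9207
EBC = 14.9207·1.97

29.3937 EBC


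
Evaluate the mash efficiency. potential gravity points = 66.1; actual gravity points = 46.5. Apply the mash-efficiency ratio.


efficiency = actual / potential × 100
efficiency = 46.5 / 66.1 × 100

70.3480 %


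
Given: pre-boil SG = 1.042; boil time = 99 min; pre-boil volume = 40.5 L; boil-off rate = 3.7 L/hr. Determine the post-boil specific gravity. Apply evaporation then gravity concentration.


V_post = V_pre − rate·(t/60);  SG_post = 1 + (SG_pre−1)·V_pre/V_post
V_post = 40.5 − 3.7·(99/60) = 34.3950
SG_post = 1 + (1.042 − 1)·40.5/34.3950

1.0495


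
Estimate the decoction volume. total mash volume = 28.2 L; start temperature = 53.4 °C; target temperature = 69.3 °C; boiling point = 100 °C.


V_dec = V_total·(T_target − T_start)/(T_boil − T_start)
V_dec = 28.2·(69.3 − 53.4)/(100 − 53.4)

9.6219 L


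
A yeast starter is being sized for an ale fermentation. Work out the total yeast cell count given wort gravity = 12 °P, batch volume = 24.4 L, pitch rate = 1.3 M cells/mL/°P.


cells (billions) = rate · V_L · °P
cells = 1.3 · 24.4 · 12

380.6400 billion cells


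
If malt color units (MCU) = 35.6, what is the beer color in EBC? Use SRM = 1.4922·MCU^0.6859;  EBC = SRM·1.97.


SRM = 1.4922·35.6^0.6859 = 17.2968
EBC = 17.2968·1.97

34.0748 EBC


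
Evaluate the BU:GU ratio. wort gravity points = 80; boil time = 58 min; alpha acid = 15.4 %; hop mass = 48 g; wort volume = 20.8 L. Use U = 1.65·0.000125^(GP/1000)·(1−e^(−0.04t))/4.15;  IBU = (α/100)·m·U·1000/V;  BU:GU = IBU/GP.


U = 1.65·0.000125^(80/1000)·(1−e^(−0.04·58))/4.15 = 0.1747
IBU = (15.4/100)·48·0.1747·1000/20.8 = 62.0815
BU:GU = 62.0815/80

0.7760


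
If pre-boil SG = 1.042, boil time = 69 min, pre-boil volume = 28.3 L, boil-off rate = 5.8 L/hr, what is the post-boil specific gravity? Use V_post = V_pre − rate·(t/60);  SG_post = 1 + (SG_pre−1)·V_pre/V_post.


V_post = 28.3 − 5.8·(69/60) = 21.6300
SG_post = 1 + (1.042 − 1)·28.3/21.6300

1.0550


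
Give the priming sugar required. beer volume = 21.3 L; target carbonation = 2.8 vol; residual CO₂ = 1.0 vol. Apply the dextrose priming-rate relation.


sugar = (target − residual)·4.0·V
sugar = (2.8 − 1.0)·4.0·21.3

153.3600 g


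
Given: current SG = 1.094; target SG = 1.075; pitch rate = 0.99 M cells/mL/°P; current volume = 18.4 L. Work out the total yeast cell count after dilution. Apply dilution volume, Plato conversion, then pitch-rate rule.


V_w = V·((SG_c−1)/(SG_t−1)−1);  °P = 259 − 259/SG_t;  cells = rate·(V+V_w)·°P
V_w = 18.4·((1.094−1)/(1.075−1)−1) = 4.6613
V_final = 18.4 + 4.6613 = 23.0613
°P = 259 − 259/1.075 = 18.0698
cells = 0.99·23.0613·18.0698

412.5458 billion cells


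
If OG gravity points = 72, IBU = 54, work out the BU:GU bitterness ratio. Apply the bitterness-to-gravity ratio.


BU:GU = IBU / OG_points
BU:GU = 54 / 72

0.7500


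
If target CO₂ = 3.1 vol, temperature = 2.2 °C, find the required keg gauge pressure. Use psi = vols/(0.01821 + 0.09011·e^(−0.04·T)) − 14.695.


psi = 3.1/(0.01821 + 0.09011·e^(−0.04·2.2)) − 14.695

16.0806 psi


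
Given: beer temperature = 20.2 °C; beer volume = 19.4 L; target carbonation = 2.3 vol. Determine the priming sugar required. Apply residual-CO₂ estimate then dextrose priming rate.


residual = 14.695·(0.01821 + 0.09011·e^(−0.04·T));  sugar = (target − residual)·4.0·V
residual = 14.695·(0.01821 + 0.09011·e^(−0.04·20.2)) = 0.8578
sugar = (2.3 − 0.8578)·4.0·19.4

111.9115 g


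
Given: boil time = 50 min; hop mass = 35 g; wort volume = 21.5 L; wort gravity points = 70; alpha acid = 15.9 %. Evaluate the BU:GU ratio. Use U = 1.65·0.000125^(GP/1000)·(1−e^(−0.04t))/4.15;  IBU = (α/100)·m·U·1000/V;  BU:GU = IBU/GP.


U = 1.65·0.000125^(70/1000)·(1−e^(−0.04·50))/4.15 = 0.1833
IBU = (15.9/100)·35·0.1833·1000/21.5 = 47.4345
BU:GU = 47.4345/70

0.6776


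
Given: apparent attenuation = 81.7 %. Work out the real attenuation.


RA = AA · 0.8192
RA = 81.7 · 0.8192

66.9286 %


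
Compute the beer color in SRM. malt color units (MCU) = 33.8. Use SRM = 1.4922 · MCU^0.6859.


SRM = 1.4922 · 33.8^0.6859

16.6921 SRM


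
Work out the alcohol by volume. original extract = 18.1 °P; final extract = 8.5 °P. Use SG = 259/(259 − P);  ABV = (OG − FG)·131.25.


OG = 259/(259 − 18.1) = 1.0751
FG = 259/(259 − 8.5) = 1.0339
ABV = (1.0751 − 1.0339)·131.25

5.4079 % ABV


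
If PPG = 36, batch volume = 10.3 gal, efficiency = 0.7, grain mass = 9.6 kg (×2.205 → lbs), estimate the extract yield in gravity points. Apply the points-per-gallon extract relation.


points = lbs × PPG × eff / vol
lbs = 9.6 × 2.205 = 21.1680
points = 21.1680 × 36 × 0.7 / 10.3

51.7897 points


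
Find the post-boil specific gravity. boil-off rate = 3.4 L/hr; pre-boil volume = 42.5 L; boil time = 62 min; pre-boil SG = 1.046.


V_post = V_pre − rate·(t/60);  SG_post = 1 + (SG_pre−1)·V_pre/V_post
V_post = 42.5 − 3.4·(62/60) = 38.9867
SG_post = 1 + (1.046 − 1)·42.5/38.9867

1.0501


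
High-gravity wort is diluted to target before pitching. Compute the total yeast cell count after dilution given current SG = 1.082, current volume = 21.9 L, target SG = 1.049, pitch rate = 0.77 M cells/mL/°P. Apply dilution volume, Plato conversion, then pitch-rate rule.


V_w = V·((SG_c−1)/(SG_t−1)−1);  °P = 259 − 259/SG_t;  cells = rate·(V+V_w)·°P
V_w = 21.9·((1.082−1)/(1.049−1)−1) = 14.7490
V_final = 21.9 + 14.7490 = 36.6490
°P = 259 − 259/1.049 = 12.0982
cells = 0.77·36.6490·12.0982

341.4074 billion cells


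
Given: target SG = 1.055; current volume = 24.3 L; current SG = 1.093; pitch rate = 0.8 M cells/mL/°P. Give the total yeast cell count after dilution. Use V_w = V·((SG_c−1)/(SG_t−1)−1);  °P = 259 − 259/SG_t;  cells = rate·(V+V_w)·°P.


V_w = 24.3·((1.093−1)/(1.055−1)−1) = 16.7891
V_final = 24.3 + 16.7891 = 41.0891
°P = 259 − 259/1.055 = 13.5024
cells = 0.8·41.0891·13.5024

443.8401 billion cells


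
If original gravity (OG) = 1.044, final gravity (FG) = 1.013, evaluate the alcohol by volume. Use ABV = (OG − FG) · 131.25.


ABV = (1.044 − 1.013) · 131.25

4.0688 % ABV


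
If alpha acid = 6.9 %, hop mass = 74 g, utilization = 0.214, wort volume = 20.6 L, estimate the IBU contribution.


IBU = (α/100)·mass·U·1000 / V
IBU = (6.9/100)·74·0.214·1000 / 20.6

53.0429 IBU


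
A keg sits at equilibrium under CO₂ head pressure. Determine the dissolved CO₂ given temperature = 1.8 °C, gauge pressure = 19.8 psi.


vols = (P + 14.695)·(0.01821 + 0.09011·e^(−0.04·T))
vols = (19.8 + 14.695)·(0.01821 + 0.09011·e^(−0.04·1.8))

3.5206 volumes


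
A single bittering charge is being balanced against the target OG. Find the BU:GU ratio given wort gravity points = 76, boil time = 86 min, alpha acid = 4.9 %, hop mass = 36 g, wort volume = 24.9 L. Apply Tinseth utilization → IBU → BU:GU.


U = 1.65·0.000125^(GP/1000)·(1−e^(−0.04t))/4.15;  IBU = (α/100)·m·U·1000/V;  BU:GU = IBU/GP
U = 1.65·0.000125^(76/1000)·(1−e^(−0.04·86))/4.15 = 0.1944
IBU = (4.9/100)·36·0.1944·1000/24.9 = 13.7704
BU:GU = 13.7704/76

0.1812


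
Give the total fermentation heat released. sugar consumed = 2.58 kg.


Q = m_sugar · 590 kJ/kg
Q = 2.58 · 590

1522.2000 kJ


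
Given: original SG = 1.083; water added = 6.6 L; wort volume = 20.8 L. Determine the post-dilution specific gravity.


SG_new = 1 + (SG_old − 1)·V_old/(V_old + V_water)
pts = (1.083 − 1)·1000·20.8/(20.8 + 6.6) = 63.0073
SG_new = 1 + 63.0073/1000

1.0630


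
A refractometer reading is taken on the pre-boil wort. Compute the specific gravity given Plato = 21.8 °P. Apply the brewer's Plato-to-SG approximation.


SG = 259/(259 − P)
SG = 259/(259 − 21.8)

1.0919


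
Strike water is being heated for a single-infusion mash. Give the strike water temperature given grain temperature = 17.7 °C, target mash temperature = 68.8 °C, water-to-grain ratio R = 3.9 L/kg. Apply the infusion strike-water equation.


T_strike = (0.41/R)·(T_mash − T_grain) + T_mash
T_strike = (0.41/3.9)·(68.8 − 17.7) + 68.8

74.1721 °C


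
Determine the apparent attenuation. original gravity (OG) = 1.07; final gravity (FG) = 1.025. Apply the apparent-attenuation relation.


AA = (OG − FG)/(OG − 1) · 100
AA = (1.07 − 1.025)/(1.07 − 1) · 100

64.2857 %


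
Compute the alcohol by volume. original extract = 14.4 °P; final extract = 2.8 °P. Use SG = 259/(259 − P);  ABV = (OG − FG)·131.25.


OG = 259/(259 − 14.4) = 1.0589
FG = 259/(259 − 2.8) = 1.0109
ABV = (1.0589 − 1.0109)·131.25

6.2925 % ABV


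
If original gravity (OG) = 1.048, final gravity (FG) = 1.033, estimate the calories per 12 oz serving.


ABW = (OG−FG)·131.25·0.79/FG;  °P = 259 − 259/SG (for OG→OE and FG→AE);  RE = 0.1808·OE + 0.8192·AE;  Cal = (6.9·ABW + 4·(RE−0.1))·FG·3.55
ABW = (1.048 − 1.033)·131.25·0.79/1.033 = 1.5056
OE = 259 − 259/1.048 = 11.8626 °P
AE = 259 − 259/1.033 = 8.2740 °P
RE = 0.1808·11.8626 + 0.8192·8.2740 = 8.9228 °P
Cal = (6.9·1.5056 + 4·(8.9228−0.1))·1.033·3.55

167.5153 kcal


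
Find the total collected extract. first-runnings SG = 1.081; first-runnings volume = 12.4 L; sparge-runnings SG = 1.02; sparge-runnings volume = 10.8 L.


total = Σ (SG_i − 1)·1000·V_i
first = (1.081 − 1)·1000·12.4 = 1004.4000
sparge = (1.02 − 1)·1000·10.8 = 216.0000
total = 1004.4000 + 216.0000

1220.4000 gravity·L


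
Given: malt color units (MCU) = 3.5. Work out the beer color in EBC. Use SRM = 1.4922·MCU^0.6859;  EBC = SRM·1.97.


SRM = 1.4922·3.5^0.6859 = 3.5237
EBC = 3.5237·1.97

6.9418 EBC


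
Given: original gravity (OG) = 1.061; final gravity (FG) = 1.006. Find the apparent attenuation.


AA = (OG − FG)/(OG − 1) · 100
AA = (1.061 − 1.006)/(1.061 − 1) · 100

90.1639 %


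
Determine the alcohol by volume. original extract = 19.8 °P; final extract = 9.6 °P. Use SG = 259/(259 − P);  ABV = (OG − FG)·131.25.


OG = 259/(259 − 19.8) = 1.0828
FG = 259/(259 − 9.6) = 1.0385
ABV = (1.0828 − 1.0385)·131.25

5.8122 % ABV


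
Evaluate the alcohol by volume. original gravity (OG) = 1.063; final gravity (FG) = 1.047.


ABV = (OG − FG) · 131.25
ABV = (1.063 − 1.047) · 131.25

2.1000 % ABV


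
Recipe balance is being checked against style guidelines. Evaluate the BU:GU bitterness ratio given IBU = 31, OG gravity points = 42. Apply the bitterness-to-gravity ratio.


BU:GU = IBU / OG_points
BU:GU = 31 / 42

0.7381


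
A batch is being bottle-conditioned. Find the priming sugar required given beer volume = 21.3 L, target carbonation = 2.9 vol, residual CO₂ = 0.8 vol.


sugar = (target − residual)·4.0·V
sugar = (2.9 − 0.8)·4.0·21.3

178.9200 g


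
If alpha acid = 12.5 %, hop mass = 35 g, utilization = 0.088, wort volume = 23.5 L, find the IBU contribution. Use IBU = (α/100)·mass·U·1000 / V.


IBU = (12.5/100)·35·0.088·1000 / 23.5

16.3830 IBU


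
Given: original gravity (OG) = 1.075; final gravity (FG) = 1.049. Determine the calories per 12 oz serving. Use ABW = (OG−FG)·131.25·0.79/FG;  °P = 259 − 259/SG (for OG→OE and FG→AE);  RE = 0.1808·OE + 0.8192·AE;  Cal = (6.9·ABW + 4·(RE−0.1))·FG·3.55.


ABW = (1.075 − 1.049)·131.25·0.79/1.049 = 2.5699
OE = 259 − 259/1.075 = 18.0698 °P
AE = 259 − 259/1.049 = 12.0982 °P
RE = 0.1808·18.0698 + 0.8192·12.0982 = 13.1779 °P
Cal = (6.9·2.5699 + 4·(13.1779−0.1))·1.049·3.55

260.8405 kcal


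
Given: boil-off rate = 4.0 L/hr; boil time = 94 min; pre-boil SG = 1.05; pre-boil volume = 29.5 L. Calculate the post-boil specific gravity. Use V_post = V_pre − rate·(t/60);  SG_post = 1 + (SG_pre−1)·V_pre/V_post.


V_post = 29.5 − 4.0·(94/60) = 23.2333
SG_post = 1 + (1.05 − 1)·29.5/23.2333

1.0635


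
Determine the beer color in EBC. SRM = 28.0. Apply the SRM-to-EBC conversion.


EBC = SRM · 1.97
EBC = 28.0 · 1.97

55.1600 EBC


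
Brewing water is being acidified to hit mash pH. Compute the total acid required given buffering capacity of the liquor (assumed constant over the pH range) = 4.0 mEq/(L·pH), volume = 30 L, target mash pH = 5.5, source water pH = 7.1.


acid = buffering capacity · (pH_source − pH_target) · V
acid = 4.0 · (7.1 − 5.5) · 30

192.0000 mEq


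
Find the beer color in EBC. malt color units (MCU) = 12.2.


SRM = 1.4922·MCU^0.6859;  EBC = SRM·1.97
SRM = 1.4922·12.2^0.6859 = 8.2978
EBC = 8.2978·1.97

16.3466 EBC


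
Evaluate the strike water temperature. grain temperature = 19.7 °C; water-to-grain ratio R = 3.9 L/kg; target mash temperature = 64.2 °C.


T_strike = (0.41/R)·(T_mash − T_grain) + T_mash
T_strike = (0.41/3.9)·(64.2 − 19.7) + 64.2

68.8782 °C


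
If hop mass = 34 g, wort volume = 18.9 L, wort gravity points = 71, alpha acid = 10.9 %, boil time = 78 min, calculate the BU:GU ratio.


U = 1.65·0.000125^(GP/1000)·(1−e^(−0.04t))/4.15;  IBU = (α/100)·m·U·1000/V;  BU:GU = IBU/GP
U = 1.65·0.000125^(71/1000)·(1−e^(−0.04·78))/4.15 = 0.2008
IBU = (10.9/100)·34·0.2008·1000/18.9 = 39.3683
BU:GU = 39.3683/71

0.5545


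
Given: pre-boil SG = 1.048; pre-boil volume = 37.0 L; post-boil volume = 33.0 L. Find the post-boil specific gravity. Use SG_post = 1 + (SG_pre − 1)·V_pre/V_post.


pts_pre = (1.048 − 1)·1000 = 48.0000
pts_post = 48.0000·37.0/33.0 = 53.8182
SG_post = 1 + 53.8182/1000

1.0538


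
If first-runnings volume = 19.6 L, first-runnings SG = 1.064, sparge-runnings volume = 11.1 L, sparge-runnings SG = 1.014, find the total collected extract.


total = Σ (SG_i − 1)·1000·V_i
first = (1.064 − 1)·1000·19.6 = 1254.4000
sparge = (1.014 − 1)·1000·11.1 = 155.4000
total = 1254.4000 + 155.4000

1409.8000 gravity·L


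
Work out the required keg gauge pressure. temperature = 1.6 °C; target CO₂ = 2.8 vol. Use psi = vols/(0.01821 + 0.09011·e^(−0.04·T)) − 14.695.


psi = 2.8/(0.01821 + 0.09011·e^(−0.04·1.6)) − 14.695

12.5600 psi


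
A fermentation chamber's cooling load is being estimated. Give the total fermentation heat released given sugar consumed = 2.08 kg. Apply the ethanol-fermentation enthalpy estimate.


Q = m_sugar · 590 kJ/kg
Q = 2.08 · 590

1227.2000 kJ


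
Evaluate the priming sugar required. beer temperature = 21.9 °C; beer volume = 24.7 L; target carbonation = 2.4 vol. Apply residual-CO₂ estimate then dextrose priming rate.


residual = 14.695·(0.01821 + 0.09011·e^(−0.04·T));  sugar = (target − residual)·4.0·V
residual = 14.695·(0.01821 + 0.09011·e^(−0.04·21.9)) = 0.8190
sugar = (2.4 − 0.8190)·4.0·24.7

156.1990 g


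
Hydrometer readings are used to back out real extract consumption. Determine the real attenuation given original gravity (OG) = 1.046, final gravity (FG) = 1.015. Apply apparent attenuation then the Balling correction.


AA = (OG−FG)/(OG−1)·100;  RA = AA·0.8192
AA = (1.046 − 1.015)/(1.046 − 1)·100 = 67.3913
RA = 67.3913·0.8192

55.2070 %


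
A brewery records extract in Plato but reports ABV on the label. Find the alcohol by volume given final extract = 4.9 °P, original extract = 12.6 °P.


SG = 259/(259 − P);  ABV = (OG − FG)·131.25
OG = 259/(259 − 12.6) = 1.0511
FG = 259/(259 − 4.9) = 1.0193
ABV = (1.0511 − 1.0193)·131.25

4.1807 % ABV


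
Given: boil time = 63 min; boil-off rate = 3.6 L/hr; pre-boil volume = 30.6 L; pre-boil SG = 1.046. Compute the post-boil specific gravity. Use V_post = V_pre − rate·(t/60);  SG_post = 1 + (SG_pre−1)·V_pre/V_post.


V_post = 30.6 − 3.6·(63/60) = 26.8200
SG_post = 1 + (1.046 − 1)·30.6/26.8200

1.0525
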